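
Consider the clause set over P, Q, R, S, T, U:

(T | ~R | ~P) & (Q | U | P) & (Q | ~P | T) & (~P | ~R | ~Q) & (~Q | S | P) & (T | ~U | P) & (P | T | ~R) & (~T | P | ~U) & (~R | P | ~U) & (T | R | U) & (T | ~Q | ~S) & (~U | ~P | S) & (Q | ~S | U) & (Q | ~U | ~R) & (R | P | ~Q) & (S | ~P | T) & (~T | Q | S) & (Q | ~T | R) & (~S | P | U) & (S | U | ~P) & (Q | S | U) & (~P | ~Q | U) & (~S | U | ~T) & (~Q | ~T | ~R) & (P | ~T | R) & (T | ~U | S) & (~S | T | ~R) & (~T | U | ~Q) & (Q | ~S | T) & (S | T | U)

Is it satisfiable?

Case T = 1:
Case P = 1:
Case R = 0:
(Q) alone gives Q = 1.
(U) alone gives U = 1.
(S) alone gives S = 1.
This assignment satisfies each clause.
A satisfying assignment: P: 1,  Q: 1,  R: 0,  S: 1,  T: 1,  U: 1.

Satisfiable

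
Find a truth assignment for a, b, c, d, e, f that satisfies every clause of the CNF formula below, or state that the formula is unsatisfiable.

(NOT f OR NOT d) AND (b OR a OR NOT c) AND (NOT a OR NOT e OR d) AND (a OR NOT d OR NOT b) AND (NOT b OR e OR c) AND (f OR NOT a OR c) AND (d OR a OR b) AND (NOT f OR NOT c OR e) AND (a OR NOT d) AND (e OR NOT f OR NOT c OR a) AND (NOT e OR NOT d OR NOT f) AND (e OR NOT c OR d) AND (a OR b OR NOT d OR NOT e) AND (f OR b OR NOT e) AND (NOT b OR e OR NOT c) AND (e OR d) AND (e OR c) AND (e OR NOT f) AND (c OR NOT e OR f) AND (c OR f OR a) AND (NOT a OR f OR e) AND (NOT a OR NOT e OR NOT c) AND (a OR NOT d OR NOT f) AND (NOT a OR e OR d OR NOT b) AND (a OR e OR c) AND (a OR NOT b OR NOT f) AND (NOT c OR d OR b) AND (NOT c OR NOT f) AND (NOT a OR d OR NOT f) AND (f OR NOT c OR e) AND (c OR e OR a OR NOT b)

a=false,  b=true,  c=true,  d=false,  e=true,  f=false

Branch on f: set f = false.
Branch on a: set a = false.
The clause (NOT d) is unit, so d = false.
The clause (b) is unit, so b = true.
The clause (e) is unit, so e = true.
The clause (c) is unit, so c = true.
This assignment satisfies each clause.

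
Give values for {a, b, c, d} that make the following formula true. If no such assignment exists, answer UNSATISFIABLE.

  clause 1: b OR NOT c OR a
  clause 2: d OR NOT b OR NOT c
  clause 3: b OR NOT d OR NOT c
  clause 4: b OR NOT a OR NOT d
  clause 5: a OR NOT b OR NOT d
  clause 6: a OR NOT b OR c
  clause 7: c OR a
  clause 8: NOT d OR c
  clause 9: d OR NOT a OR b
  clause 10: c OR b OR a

Branch on c: set c = true.
Branch on b: set b = true.
(d) alone gives d = true.
(a) alone gives a = true.
All clauses are satisfied.

a: true,  b: true,  c: true,  d: true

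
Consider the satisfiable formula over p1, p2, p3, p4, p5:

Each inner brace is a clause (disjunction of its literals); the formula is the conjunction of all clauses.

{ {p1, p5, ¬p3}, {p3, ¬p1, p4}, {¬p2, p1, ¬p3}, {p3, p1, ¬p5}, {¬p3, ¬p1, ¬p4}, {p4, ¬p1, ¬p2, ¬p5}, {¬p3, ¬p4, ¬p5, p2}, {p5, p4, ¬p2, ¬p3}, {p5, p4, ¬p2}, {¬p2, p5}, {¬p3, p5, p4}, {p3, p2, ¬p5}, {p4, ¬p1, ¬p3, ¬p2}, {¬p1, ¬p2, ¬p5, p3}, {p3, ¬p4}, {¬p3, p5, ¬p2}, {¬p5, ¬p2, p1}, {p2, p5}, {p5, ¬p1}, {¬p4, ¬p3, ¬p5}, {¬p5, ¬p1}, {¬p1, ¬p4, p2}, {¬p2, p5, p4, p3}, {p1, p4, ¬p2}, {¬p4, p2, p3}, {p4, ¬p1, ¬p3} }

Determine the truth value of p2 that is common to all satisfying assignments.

Suppose p2 = True.
(p5) alone gives p5 = True.
(p1) alone gives p1 = True.
But (¬p1) is also a unit clause — contradiction.
So every satisfying assignment has p2 = False.

False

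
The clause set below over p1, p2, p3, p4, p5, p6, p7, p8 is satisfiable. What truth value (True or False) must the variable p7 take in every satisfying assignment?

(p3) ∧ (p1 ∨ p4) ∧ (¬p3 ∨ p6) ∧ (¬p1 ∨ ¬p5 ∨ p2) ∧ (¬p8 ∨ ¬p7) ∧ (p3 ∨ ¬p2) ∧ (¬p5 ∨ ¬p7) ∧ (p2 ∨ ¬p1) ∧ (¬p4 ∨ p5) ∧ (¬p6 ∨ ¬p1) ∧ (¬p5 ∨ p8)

False

Suppose p7 = True.
From the singleton clause (p3), p3 = True.
From the singleton clause (p6), p6 = True.
From the singleton clause (¬p8), p8 = False.
From the singleton clause (¬p5), p5 = False.
From the singleton clause (¬p4), p4 = False.
From the singleton clause (p1), p1 = True.
Now (¬p1) is unsatisfied and unit — conflict.
So every satisfying assignment has p7 = False.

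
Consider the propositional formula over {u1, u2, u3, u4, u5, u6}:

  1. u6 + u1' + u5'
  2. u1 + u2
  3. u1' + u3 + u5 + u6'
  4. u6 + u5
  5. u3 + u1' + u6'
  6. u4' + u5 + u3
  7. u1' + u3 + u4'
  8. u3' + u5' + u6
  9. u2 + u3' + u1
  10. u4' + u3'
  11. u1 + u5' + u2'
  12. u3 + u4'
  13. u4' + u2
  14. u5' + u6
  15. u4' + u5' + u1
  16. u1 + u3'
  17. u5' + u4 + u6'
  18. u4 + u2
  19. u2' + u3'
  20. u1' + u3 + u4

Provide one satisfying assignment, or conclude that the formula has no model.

u1=0,  u2=1,  u3=0,  u4=0,  u5=0,  u6=1

Case u1 = 0:
(u2) alone gives u2 = 1.
(u5') alone gives u5 = 0.
(u6) alone gives u6 = 1.
(u3') alone gives u3 = 0.
(u4') alone gives u4 = 0.
This assignment satisfies each clause.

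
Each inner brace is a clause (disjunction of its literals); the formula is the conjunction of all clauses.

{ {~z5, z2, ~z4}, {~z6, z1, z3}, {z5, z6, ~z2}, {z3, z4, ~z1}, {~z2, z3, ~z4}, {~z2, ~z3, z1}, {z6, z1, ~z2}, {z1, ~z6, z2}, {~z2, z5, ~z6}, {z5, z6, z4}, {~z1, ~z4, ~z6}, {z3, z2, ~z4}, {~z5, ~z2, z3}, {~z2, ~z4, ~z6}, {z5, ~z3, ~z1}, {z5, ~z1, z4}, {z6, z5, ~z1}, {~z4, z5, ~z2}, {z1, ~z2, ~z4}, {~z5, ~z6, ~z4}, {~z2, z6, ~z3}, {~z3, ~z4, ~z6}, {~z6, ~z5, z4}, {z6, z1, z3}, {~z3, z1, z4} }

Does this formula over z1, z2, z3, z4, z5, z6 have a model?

Yes, satisfiable

Try z5 = 0.
Try z6 = 0.
The clause (~z2) is unit, so z2 = 0.
The clause (z4) is unit, so z4 = 1.
The clause (z3) is unit, so z3 = 1.
The clause (~z1) is unit, so z1 = 0.
All clauses are satisfied.
A satisfying assignment: z1=0; z2=0; z3=1; z4=1; z5=0; z6=0.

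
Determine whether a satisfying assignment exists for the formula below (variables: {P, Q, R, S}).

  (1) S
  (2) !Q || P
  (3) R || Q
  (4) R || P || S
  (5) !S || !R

The clause (S) is unit, so S = true.
The clause (!R) is unit, so R = false.
The clause (Q) is unit, so Q = true.
The clause (P) is unit, so P = true.
Every clause now holds.
A satisfying assignment: P ↦ true, Q ↦ true, R ↦ false, S ↦ true.

Yes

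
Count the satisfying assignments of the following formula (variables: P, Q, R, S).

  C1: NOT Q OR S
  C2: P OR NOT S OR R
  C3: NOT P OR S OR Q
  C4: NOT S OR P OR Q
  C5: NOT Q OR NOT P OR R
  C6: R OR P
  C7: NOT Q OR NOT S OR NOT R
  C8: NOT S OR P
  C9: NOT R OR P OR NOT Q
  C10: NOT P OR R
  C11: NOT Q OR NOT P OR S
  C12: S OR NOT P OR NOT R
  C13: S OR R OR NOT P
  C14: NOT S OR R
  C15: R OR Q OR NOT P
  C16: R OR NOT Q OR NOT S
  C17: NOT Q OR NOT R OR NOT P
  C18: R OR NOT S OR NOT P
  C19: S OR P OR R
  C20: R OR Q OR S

2

There are 2^4 = 16 truth assignments over (P, Q, R, S).
Check each against the 20 clauses (columns in the order P, Q, R, S):
  F F F F  ✗ fails (R OR P)
  F F F T  ✗ fails (P OR NOT S OR R)
  F F T F  ✓ satisfies all
  F F T T  ✗ fails (NOT S OR P OR Q)
  F T F F  ✗ fails (NOT Q OR S)
  F T F T  ✗ fails (P OR NOT S OR R)
  F T T F  ✗ fails (NOT Q OR S)
  F T T T  ✗ fails (NOT Q OR NOT S OR NOT R)
  T F F F  ✗ fails (NOT P OR S OR Q)
  T F F T  ✗ fails (NOT P OR R)
  T F T F  ✗ fails (NOT P OR S OR Q)
  T F T T  ✓ satisfies all
  T T F F  ✗ fails (NOT Q OR S)
  T T F T  ✗ fails (NOT Q OR NOT P OR R)
  T T T F  ✗ fails (NOT Q OR S)
  T T T T  ✗ fails (NOT Q OR NOT S OR NOT R)
2 of the 16 rows are models.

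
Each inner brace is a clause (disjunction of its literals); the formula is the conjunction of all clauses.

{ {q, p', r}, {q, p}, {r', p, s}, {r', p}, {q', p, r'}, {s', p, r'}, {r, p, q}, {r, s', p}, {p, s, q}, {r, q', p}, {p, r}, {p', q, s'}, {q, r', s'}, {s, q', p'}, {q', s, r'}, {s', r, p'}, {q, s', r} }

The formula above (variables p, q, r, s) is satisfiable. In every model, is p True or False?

Suppose p = 0.
The clause (q) is unit, so q = 1.
The clause (r') is unit, so r = 0.
That conflicts with the unit clause (r).
So every satisfying assignment has p = True.

True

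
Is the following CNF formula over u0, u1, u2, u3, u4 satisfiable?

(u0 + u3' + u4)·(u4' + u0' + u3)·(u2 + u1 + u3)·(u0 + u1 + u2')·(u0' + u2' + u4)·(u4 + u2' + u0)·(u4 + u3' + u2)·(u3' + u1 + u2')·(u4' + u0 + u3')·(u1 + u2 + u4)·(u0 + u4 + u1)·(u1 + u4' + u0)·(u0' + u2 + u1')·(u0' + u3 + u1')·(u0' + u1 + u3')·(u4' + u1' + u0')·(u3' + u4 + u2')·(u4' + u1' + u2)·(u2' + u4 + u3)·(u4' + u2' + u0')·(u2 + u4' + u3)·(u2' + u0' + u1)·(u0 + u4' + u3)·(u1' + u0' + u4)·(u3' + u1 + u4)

Case u0 = 0:
Case u3 = 0:
(u4') alone gives u4 = 0.
(u2') alone gives u2 = 0.
(u1) alone gives u1 = 1.
All clauses are satisfied.
A satisfying assignment: u0 ↦ 0,  u1 ↦ 1,  u2 ↦ 0,  u3 ↦ 0,  u4 ↦ 0.

Satisfiable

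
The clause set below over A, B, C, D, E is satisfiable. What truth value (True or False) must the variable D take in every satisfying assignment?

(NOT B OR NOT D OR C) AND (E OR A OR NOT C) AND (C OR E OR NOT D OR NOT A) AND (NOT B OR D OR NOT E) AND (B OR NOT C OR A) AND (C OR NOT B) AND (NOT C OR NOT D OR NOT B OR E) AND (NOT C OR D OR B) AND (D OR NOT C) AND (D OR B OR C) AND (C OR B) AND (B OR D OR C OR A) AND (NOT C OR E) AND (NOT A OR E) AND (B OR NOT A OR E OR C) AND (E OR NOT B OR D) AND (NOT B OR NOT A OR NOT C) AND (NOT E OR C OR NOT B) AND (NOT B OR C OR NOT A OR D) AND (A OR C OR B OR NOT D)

True

Suppose D = false.
The clause (NOT C) is unit, so C = false.
The clause (NOT B) is unit, so B = false.
That conflicts with the unit clause (B).
So every satisfying assignment has D = True.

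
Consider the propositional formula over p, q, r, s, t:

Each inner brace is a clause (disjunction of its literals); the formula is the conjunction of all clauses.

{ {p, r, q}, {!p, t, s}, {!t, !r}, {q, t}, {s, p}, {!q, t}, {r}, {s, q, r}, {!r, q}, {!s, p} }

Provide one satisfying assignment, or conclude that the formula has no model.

Unit clause (r) forces r = true.
Unit clause (!t) forces t = false.
Unit clause (q) forces q = true.
That conflicts with the unit clause (!q).

UNSATISFIABLE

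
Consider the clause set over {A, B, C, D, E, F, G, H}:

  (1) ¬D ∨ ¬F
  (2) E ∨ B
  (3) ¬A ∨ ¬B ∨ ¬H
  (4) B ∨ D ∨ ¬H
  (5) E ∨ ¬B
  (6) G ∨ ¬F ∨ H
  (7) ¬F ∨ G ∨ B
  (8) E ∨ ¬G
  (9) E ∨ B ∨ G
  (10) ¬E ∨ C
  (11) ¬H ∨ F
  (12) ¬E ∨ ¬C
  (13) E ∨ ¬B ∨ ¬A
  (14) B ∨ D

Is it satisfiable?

Unsatisfiable

Case D = False:
(B) alone gives B = True.
(E) alone gives E = True.
(C) alone gives C = True.
That conflicts with the unit clause (¬C).
That branch fails; take D = True instead.
(¬F) alone gives F = False.
(¬H) alone gives H = False.
Case E = True:
(C) alone gives C = True.
That conflicts with the unit clause (¬C).
That branch fails; take E = False instead.
(B) alone gives B = True.
That conflicts with the unit clause (¬B).
Both values of E lead to a conflict.
Both values of D lead to a conflict.
No assignment satisfies every clause.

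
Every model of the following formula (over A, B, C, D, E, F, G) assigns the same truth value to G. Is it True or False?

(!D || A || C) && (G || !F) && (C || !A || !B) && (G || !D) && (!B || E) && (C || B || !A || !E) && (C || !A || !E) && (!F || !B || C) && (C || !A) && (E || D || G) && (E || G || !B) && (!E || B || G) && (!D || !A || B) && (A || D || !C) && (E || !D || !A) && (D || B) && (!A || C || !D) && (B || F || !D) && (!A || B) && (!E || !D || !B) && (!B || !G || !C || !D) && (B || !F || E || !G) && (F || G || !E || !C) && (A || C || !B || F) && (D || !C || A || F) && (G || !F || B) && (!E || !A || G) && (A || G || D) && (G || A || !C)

Suppose G = false.
From the singleton clause (!F), F = false.
From the singleton clause (!D), D = false.
From the singleton clause (E), E = true.
From the singleton clause (B), B = true.
From the singleton clause (!C), C = false.
From the singleton clause (!A), A = false.
Now (A) is unsatisfied and unit — conflict.
So every satisfying assignment has G = True.

True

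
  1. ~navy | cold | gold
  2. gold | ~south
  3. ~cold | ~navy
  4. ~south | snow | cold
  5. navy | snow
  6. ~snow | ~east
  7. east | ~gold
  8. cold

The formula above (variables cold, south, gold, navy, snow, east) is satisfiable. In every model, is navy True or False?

False

Suppose navy = 1.
From the singleton clause (~cold), cold = 0.
That conflicts with the unit clause (cold).
So every satisfying assignment has navy = False.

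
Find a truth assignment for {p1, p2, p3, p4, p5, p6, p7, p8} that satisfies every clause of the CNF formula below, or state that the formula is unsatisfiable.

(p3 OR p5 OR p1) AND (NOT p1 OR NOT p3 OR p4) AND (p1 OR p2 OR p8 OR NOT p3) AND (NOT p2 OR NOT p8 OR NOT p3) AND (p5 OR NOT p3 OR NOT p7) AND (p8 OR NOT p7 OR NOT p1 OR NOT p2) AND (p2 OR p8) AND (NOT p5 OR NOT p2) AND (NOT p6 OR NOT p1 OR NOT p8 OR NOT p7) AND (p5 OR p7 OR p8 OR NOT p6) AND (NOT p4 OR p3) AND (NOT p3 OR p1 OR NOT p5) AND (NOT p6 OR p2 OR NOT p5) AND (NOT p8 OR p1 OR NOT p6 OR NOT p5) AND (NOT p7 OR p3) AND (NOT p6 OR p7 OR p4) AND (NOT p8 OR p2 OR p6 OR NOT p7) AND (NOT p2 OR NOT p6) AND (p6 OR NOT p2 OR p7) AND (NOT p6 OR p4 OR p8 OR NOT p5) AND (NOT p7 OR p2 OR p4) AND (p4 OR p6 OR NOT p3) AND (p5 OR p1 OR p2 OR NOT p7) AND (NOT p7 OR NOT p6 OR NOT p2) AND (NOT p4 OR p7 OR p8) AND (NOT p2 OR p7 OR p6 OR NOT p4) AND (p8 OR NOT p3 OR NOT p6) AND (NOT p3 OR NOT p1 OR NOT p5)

p1: false; p2: false; p3: true; p4: true; p5: false; p6: true; p7: false; p8: true

Try p2 = false.
(p8) alone gives p8 = true.
Try p4 = true.
(p3) alone gives p3 = true.
Try p5 = false.
(NOT p7) alone gives p7 = false.
All clauses hold; p1, p6 can take either value.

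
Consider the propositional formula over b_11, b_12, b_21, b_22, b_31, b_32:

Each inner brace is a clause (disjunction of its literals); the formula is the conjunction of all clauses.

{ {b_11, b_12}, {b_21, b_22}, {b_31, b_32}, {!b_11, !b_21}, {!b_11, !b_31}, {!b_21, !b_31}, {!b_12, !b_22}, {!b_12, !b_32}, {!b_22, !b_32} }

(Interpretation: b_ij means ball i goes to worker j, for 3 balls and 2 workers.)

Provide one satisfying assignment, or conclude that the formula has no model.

Try b_11 = true.
The clause (!b_21) is unit, so b_21 = false.
The clause (b_22) is unit, so b_22 = true.
The clause (!b_31) is unit, so b_31 = false.
The clause (b_32) is unit, so b_32 = true.
Now (!b_32) is unsatisfied and unit — conflict.
Undo b_11 and try b_11 = false.
The clause (b_12) is unit, so b_12 = true.
The clause (!b_22) is unit, so b_22 = false.
The clause (b_21) is unit, so b_21 = true.
The clause (!b_31) is unit, so b_31 = false.
The clause (b_32) is unit, so b_32 = true.
Now (!b_32) is unsatisfied and unit — conflict.
Neither b_11 = true nor b_11 = false works.

UNSATISFIABLE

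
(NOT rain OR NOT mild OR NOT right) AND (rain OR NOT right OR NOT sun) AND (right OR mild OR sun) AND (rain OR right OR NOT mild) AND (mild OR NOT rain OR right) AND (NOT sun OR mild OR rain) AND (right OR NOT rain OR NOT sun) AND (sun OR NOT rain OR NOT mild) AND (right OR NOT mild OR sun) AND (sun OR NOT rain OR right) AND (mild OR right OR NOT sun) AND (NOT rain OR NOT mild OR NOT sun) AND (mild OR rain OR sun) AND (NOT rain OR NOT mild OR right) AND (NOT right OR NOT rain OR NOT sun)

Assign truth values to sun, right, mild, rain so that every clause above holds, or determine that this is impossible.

Case rain = true:
Case mild = false:
From the singleton clause (right), right = true.
From the singleton clause (NOT sun), sun = false.
All clauses are satisfied.

sun ↦ false; right ↦ true; mild ↦ false; rain ↦ true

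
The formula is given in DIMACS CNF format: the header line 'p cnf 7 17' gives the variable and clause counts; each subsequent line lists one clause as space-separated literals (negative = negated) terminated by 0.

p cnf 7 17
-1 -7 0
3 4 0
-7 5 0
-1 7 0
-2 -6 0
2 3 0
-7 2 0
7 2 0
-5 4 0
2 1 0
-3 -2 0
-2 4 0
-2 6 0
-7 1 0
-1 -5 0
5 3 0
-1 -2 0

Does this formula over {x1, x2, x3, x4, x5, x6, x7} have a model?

Try x1 = False.
(x2) alone gives x2 = True.
(¬x6) alone gives x6 = False.
Now (x6) is unsatisfied and unit — conflict.
Undo x1 and try x1 = True.
(¬x7) alone gives x7 = False.
Now (x7) is unsatisfied and unit — conflict.
Either choice for x1 ends in contradiction.
No assignment satisfies every clause.

No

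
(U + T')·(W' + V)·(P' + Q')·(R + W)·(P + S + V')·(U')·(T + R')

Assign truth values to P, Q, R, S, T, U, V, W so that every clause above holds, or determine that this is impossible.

The clause (U') is unit, so U = 0.
The clause (T') is unit, so T = 0.
The clause (R') is unit, so R = 0.
The clause (W) is unit, so W = 1.
The clause (V) is unit, so V = 1.
Try P = 1.
The clause (Q') is unit, so Q = 0.
All clauses hold; S can take either value.

P: 1, Q: 0, R: 0, S: 0, T: 0, U: 0, V: 1, W: 1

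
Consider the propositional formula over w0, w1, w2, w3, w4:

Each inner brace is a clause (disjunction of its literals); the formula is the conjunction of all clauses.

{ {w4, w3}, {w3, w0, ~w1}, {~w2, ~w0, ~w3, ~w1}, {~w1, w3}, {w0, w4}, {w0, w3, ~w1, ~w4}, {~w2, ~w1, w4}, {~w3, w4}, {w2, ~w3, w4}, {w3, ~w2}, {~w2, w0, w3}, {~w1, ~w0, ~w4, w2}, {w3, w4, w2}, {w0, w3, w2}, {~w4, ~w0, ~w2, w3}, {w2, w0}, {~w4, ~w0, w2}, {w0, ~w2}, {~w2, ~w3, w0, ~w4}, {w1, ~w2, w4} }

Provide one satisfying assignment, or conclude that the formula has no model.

w0: 1; w1: 0; w2: 1; w3: 1; w4: 1

Branch on w4: set w4 = 1.
Branch on w1: set w1 = 0.
Branch on w3: set w3 = 1.
Branch on w2: set w2 = 1.
(w0) alone gives w0 = 1.
Every clause now holds.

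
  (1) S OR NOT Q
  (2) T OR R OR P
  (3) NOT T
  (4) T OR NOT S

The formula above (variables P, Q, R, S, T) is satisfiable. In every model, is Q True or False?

False

Suppose Q = true.
Unit clause (S) forces S = true.
Unit clause (NOT T) forces T = false.
Now (T) is unsatisfied and unit — conflict.
So every satisfying assignment has Q = False.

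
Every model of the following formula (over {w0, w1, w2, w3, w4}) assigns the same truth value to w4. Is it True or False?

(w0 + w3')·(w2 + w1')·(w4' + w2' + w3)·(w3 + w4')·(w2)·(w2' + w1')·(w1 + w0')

False

Suppose w4 = 1.
The clause (w3) is unit, so w3 = 1.
The clause (w0) is unit, so w0 = 1.
The clause (w2) is unit, so w2 = 1.
The clause (w1') is unit, so w1 = 0.
Now (w1) is unsatisfied and unit — conflict.
So every satisfying assignment has w4 = False.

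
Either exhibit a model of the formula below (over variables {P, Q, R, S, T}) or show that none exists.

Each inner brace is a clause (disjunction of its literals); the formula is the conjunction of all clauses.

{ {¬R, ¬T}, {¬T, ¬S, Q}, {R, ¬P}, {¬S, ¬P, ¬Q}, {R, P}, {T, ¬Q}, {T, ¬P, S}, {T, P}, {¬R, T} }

Branch on R: set R = False.
Unit clause (¬P) forces P = False.
That conflicts with the unit clause (P).
That branch fails; take R = True instead.
Unit clause (¬T) forces T = False.
That conflicts with the unit clause (T).
Neither R = True nor R = False works.

UNSATISFIABLE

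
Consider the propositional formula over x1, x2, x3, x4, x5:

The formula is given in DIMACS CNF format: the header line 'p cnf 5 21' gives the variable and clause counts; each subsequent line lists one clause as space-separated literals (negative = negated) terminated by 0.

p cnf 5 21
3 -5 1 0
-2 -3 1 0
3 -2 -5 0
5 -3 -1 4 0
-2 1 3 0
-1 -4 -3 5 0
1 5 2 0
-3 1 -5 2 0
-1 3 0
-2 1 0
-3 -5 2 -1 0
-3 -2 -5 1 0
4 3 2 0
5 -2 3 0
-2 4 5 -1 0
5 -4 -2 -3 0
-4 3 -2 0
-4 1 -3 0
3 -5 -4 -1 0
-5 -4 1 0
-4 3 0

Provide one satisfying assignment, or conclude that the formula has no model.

x1: True, x2: True, x3: True, x4: False, x5: True

Branch on x1: set x1 = True.
(x3) alone gives x3 = True.
Branch on x5: set x5 = True.
(x2) alone gives x2 = True.
Every clause is now satisfied; x4 is unconstrained.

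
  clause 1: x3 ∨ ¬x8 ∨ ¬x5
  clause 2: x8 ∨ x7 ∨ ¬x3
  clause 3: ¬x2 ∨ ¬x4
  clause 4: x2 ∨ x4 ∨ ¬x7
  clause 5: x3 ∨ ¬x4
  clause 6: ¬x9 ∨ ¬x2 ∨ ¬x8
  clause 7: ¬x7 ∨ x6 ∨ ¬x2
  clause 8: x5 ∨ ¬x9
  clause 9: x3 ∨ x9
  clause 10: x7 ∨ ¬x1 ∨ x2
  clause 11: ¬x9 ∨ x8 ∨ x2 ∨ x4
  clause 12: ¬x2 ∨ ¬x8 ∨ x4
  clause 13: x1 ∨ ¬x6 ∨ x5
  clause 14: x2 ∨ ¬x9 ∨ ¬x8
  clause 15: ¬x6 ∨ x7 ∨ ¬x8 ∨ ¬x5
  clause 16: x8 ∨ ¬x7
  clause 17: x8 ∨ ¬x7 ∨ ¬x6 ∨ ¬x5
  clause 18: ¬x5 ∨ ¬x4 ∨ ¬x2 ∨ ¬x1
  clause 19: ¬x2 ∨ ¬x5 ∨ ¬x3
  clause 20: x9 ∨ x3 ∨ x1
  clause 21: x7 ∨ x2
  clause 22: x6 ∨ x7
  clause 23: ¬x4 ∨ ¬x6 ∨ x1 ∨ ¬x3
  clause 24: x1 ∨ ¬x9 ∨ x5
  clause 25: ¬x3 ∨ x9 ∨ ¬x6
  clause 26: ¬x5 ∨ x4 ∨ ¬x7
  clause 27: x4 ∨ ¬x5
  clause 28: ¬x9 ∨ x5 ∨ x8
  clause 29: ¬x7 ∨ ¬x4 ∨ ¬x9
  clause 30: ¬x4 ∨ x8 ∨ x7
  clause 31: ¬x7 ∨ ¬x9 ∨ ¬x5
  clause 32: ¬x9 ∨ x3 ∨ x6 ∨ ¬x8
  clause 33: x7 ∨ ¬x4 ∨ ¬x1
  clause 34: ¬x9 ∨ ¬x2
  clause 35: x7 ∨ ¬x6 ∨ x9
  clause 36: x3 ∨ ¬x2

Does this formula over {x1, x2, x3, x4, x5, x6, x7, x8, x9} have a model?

Yes, satisfiable

Branch on x2: set x2 = False.
From the singleton clause (x7), x7 = True.
From the singleton clause (x4), x4 = True.
From the singleton clause (x3), x3 = True.
From the singleton clause (x8), x8 = True.
From the singleton clause (¬x9), x9 = False.
From the singleton clause (¬x6), x6 = False.
No clause remains; x1, x5 are free.
A satisfying assignment: x1 ↦ True, x2 ↦ False, x3 ↦ True, x4 ↦ True, x5 ↦ False, x6 ↦ False, x7 ↦ True, x8 ↦ True, x9 ↦ False.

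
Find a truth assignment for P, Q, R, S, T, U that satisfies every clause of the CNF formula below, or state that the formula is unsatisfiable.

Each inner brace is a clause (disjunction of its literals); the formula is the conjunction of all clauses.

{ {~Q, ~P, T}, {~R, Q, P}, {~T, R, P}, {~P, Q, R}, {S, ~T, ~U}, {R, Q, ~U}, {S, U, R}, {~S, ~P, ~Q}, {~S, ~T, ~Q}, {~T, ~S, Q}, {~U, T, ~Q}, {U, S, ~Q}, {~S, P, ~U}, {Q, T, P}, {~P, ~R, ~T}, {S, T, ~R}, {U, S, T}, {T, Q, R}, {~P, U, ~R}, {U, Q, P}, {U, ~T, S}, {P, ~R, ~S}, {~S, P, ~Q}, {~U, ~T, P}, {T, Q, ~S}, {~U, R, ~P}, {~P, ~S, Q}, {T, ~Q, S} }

UNSATISFIABLE

Suppose Q = 0.
Suppose R = 0.
From the singleton clause (~P), P = 0.
From the singleton clause (~T), T = 0.
Now (T) is unsatisfied and unit — conflict.
So R must be the other value — set R = 1.
From the singleton clause (P), P = 1.
From the singleton clause (~T), T = 0.
From the singleton clause (S), S = 1.
Now (~S) is unsatisfied and unit — conflict.
Either choice for R ends in contradiction.
So Q must be the other value — set Q = 1.
Suppose P = 0.
From the singleton clause (~S), S = 0.
From the singleton clause (U), U = 1.
From the singleton clause (~T), T = 0.
Now (T) is unsatisfied and unit — conflict.
So P must be the other value — set P = 1.
From the singleton clause (T), T = 1.
From the singleton clause (~S), S = 0.
From the singleton clause (~U), U = 0.
Now (U) is unsatisfied and unit — conflict.
Either choice for P ends in contradiction.
Either choice for Q ends in contradiction.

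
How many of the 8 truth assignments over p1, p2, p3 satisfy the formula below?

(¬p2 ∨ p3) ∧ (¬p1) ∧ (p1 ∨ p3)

There are 2^3 = 8 truth assignments over (p1, p2, p3).
Check each against the 3 clauses (columns in the order p1, p2, p3):
  F F F  ✗ fails (p1 ∨ p3)
  F F T  ✓ satisfies all
  F T F  ✗ fails (¬p2 ∨ p3)
  F T T  ✓ satisfies all
  T F F  ✗ fails (¬p1)
  T F T  ✗ fails (¬p1)
  T T F  ✗ fails (¬p2 ∨ p3)
  T T T  ✗ fails (¬p1)
2 of the 8 rows are models.

2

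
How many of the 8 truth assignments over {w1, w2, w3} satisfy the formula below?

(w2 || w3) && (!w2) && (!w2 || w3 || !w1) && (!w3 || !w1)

1

There are 2^3 = 8 truth assignments over (w1, w2, w3).
Split on w1. With w1 = true, the clauses containing w1 are satisfied and !w1 drops from the rest; 0 of the 2^2 = 4 assignments to the other variables satisfy what remains.
With w1 = false, by the same count on the reduced clause set, 1 assignment works.
(One model: w1=F, w2=F, w3=T.)
Total: 0 + 1 = 1.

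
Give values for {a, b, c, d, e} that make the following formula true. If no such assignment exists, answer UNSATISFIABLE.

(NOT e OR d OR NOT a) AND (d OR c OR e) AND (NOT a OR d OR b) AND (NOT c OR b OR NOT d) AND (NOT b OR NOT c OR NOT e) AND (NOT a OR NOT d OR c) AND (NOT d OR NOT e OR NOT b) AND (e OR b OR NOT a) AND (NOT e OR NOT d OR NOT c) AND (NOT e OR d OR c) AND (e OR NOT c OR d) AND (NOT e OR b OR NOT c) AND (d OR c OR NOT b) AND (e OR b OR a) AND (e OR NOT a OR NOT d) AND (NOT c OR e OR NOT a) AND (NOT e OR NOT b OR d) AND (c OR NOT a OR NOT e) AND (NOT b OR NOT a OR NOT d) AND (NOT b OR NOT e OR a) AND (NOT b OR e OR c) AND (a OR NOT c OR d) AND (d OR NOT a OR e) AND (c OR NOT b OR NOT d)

Branch on e: set e = false.
Branch on d: set d = true.
From the singleton clause (NOT a), a = false.
From the singleton clause (b), b = true.
From the singleton clause (c), c = true.
This assignment satisfies each clause.

a ↦ false; b ↦ true; c ↦ true; d ↦ true; e ↦ false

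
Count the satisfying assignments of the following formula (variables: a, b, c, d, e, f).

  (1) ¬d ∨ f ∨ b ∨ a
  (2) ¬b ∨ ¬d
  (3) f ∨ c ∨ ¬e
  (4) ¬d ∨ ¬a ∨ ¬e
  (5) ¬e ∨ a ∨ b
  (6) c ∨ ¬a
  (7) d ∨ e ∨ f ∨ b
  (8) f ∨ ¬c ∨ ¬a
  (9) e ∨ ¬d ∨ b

13

There are 2^6 = 64 truth assignments over (a, b, c, d, e, f).
Split on d. With d = True, the clauses containing d are satisfied and ¬d drops from the rest; 0 of the 2^5 = 32 assignments to the other variables satisfy what remains.
With d = False, by the same count on the reduced clause set, 13 assignments work.
(One model: a=F, b=F, c=F, d=F, e=F, f=T.)
Total: 0 + 13 = 13.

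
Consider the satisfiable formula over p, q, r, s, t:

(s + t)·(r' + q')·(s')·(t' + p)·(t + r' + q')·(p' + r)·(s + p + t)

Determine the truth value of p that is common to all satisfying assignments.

True

Suppose p = 0.
The clause (s') is unit, so s = 0.
The clause (t) is unit, so t = 1.
That conflicts with the unit clause (t').
So every satisfying assignment has p = True.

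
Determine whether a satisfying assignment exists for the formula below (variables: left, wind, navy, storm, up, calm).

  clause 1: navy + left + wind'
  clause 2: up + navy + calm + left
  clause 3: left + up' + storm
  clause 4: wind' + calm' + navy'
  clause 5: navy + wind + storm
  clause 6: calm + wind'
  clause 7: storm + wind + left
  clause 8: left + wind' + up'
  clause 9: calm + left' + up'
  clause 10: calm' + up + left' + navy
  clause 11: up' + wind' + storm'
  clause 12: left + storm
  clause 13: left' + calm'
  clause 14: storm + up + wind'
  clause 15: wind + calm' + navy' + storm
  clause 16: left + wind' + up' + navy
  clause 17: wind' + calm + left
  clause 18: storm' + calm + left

Yes, satisfiable

Suppose calm = 0.
Unit clause (wind') forces wind = 0.
Suppose navy = 1.
Suppose storm = 0.
Unit clause (left) forces left = 1.
Unit clause (up') forces up = 0.
Every clause now holds.
A satisfying assignment: left=1,  wind=0,  navy=1,  storm=0,  up=0,  calm=0.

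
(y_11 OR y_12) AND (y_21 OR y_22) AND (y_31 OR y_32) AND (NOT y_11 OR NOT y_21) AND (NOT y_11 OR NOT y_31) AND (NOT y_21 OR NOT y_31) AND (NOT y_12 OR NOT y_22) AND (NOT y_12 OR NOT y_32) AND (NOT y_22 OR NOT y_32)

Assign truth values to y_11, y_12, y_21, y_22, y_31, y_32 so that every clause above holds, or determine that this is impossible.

UNSATISFIABLE

Try y_11 = true.
From the singleton clause (NOT y_21), y_21 = false.
From the singleton clause (y_22), y_22 = true.
From the singleton clause (NOT y_31), y_31 = false.
From the singleton clause (y_32), y_32 = true.
But (NOT y_32) is also a unit clause — contradiction.
That branch fails; take y_11 = false instead.
From the singleton clause (y_12), y_12 = true.
From the singleton clause (NOT y_22), y_22 = false.
From the singleton clause (y_21), y_21 = true.
From the singleton clause (NOT y_31), y_31 = false.
From the singleton clause (y_32), y_32 = true.
But (NOT y_32) is also a unit clause — contradiction.
Either choice for y_11 ends in contradiction.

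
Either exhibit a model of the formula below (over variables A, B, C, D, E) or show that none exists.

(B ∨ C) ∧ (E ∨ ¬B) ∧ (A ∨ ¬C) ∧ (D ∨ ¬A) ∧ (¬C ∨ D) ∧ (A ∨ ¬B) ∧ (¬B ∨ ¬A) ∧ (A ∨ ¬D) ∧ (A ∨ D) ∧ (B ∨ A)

A: True, B: False, C: True, D: True, E: True

Try B = False.
(C) alone gives C = True.
(A) alone gives A = True.
(D) alone gives D = True.
No clause remains; E is free.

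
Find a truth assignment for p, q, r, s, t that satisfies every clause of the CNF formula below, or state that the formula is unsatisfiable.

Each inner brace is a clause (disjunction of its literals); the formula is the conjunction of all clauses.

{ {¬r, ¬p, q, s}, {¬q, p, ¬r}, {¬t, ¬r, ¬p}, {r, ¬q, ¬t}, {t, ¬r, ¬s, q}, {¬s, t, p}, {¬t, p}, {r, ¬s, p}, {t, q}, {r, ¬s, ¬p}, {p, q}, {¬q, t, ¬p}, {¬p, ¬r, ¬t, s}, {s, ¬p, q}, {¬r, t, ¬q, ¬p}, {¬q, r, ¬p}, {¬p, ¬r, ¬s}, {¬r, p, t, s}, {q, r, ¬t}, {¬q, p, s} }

Suppose t = False.
Unit clause (q) forces q = True.
Unit clause (¬p) forces p = False.
Unit clause (¬r) forces r = False.
Unit clause (¬s) forces s = False.
Now (s) is unsatisfied and unit — conflict.
That branch fails; take t = True instead.
Unit clause (p) forces p = True.
Unit clause (¬r) forces r = False.
Unit clause (¬q) forces q = False.
Now (q) is unsatisfied and unit — conflict.
Both values of t lead to a conflict.

UNSATISFIABLE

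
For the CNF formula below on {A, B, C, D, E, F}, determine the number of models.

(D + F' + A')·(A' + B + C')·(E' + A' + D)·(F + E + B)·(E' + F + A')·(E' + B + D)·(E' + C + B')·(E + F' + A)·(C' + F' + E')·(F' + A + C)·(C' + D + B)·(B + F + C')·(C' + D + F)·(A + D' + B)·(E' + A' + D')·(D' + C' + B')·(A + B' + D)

5

There are 2^6 = 64 truth assignments over (A, B, C, D, E, F).
Split on E. With E = 1, the clauses containing E are satisfied and E' drops from the rest; 0 of the 2^5 = 32 assignments to the other variables satisfy what remains.
With E = 0, by the same count on the reduced clause set, 5 assignments work.
Total: 0 + 5 = 5.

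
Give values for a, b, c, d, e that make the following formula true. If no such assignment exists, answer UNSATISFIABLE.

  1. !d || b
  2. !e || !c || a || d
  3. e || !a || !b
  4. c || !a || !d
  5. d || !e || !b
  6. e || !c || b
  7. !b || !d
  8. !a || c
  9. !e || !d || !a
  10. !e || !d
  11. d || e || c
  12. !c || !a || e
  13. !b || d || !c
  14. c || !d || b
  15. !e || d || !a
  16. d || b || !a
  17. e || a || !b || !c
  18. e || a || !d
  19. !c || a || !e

a=false,  b=false,  c=false,  d=false,  e=true

Try d = false.
Try e = true.
The clause (!b) is unit, so b = false.
The clause (!a) is unit, so a = false.
The clause (!c) is unit, so c = false.
All clauses are satisfied.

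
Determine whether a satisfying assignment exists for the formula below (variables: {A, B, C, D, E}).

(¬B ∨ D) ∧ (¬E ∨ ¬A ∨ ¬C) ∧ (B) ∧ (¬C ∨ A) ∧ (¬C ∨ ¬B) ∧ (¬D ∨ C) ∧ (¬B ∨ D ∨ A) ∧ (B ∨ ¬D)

No, unsatisfiable

(B) alone gives B = True.
(D) alone gives D = True.
(¬C) alone gives C = False.
Now (C) is unsatisfied and unit — conflict.
No assignment satisfies every clause.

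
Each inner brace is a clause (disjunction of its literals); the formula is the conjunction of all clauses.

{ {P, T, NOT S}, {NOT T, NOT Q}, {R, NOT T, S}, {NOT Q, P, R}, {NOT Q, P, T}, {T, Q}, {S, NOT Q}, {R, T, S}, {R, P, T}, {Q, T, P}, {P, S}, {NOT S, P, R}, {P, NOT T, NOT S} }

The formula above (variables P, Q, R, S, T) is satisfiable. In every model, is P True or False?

Suppose P = false.
From the singleton clause (S), S = true.
From the singleton clause (T), T = true.
Now (NOT T) is unsatisfied and unit — conflict.
So every satisfying assignment has P = True.

True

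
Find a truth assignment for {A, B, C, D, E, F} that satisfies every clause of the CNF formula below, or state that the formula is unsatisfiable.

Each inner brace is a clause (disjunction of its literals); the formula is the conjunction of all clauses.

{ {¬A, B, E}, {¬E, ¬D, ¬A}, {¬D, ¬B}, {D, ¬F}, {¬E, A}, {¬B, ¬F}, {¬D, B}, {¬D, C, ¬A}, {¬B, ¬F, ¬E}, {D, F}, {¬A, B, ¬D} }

Branch on D: set D = False.
The clause (¬F) is unit, so F = False.
Now (F) is unsatisfied and unit — conflict.
That branch fails; take D = True instead.
The clause (¬B) is unit, so B = False.
Now (B) is unsatisfied and unit — conflict.
Both values of D lead to a conflict.

UNSATISFIABLE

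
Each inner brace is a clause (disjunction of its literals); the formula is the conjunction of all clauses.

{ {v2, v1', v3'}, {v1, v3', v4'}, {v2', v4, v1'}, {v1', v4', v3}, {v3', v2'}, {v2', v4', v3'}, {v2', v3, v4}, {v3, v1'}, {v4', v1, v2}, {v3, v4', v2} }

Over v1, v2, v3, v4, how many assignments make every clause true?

There are 2^4 = 16 truth assignments over (v1, v2, v3, v4).
Check each against the 10 clauses (columns in the order v1, v2, v3, v4):
  F F F F  ✓ satisfies all
  F F F T  ✗ fails (v4' + v1 + v2)
  F F T F  ✓ satisfies all
  F F T T  ✗ fails (v1 + v3' + v4')
  F T F F  ✗ fails (v2' + v3 + v4)
  F T F T  ✓ satisfies all
  F T T F  ✗ fails (v3' + v2')
  F T T T  ✗ fails (v1 + v3' + v4')
  T F F F  ✗ fails (v3 + v1')
  T F F T  ✗ fails (v1' + v4' + v3)
  T F T F  ✗ fails (v2 + v1' + v3')
  T F T T  ✗ fails (v2 + v1' + v3')
  T T F F  ✗ fails (v2' + v4 + v1')
  T T F T  ✗ fails (v1' + v4' + v3)
  T T T F  ✗ fails (v2' + v4 + v1')
  T T T T  ✗ fails (v3' + v2')
3 of the 16 rows are models.

3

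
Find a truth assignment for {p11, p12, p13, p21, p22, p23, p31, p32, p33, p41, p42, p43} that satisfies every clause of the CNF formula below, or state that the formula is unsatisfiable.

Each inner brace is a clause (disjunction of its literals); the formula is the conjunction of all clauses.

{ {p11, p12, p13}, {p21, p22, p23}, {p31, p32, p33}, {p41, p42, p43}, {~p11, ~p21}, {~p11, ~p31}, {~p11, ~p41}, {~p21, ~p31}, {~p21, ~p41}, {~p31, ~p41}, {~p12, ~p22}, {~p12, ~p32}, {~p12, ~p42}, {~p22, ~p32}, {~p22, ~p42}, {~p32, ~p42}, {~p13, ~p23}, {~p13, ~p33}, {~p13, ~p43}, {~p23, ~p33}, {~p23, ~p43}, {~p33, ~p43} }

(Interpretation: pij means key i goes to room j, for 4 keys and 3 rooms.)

Branch on p11: set p11 = 0.
Branch on p12: set p12 = 1.
From the singleton clause (~p22), p22 = 0.
From the singleton clause (~p32), p32 = 0.
From the singleton clause (~p42), p42 = 0.
Branch on p21: set p21 = 1.
From the singleton clause (~p31), p31 = 0.
From the singleton clause (p33), p33 = 1.
From the singleton clause (~p41), p41 = 0.
From the singleton clause (p43), p43 = 1.
That conflicts with the unit clause (~p43).
Backtrack on p21: now try p21 = 0.
From the singleton clause (p23), p23 = 1.
From the singleton clause (~p13), p13 = 0.
From the singleton clause (~p33), p33 = 0.
From the singleton clause (p31), p31 = 1.
From the singleton clause (~p41), p41 = 0.
From the singleton clause (p43), p43 = 1.
That conflicts with the unit clause (~p43).
Both values of p21 lead to a conflict.
Backtrack on p12: now try p12 = 0.
From the singleton clause (p13), p13 = 1.
From the singleton clause (~p23), p23 = 0.
From the singleton clause (~p33), p33 = 0.
From the singleton clause (~p43), p43 = 0.
Branch on p21: set p21 = 1.
From the singleton clause (~p31), p31 = 0.
From the singleton clause (p32), p32 = 1.
From the singleton clause (~p41), p41 = 0.
From the singleton clause (p42), p42 = 1.
That conflicts with the unit clause (~p42).
Backtrack on p21: now try p21 = 0.
From the singleton clause (p22), p22 = 1.
From the singleton clause (~p32), p32 = 0.
From the singleton clause (p31), p31 = 1.
From the singleton clause (~p41), p41 = 0.
From the singleton clause (p42), p42 = 1.
That conflicts with the unit clause (~p42).
Both values of p21 lead to a conflict.
Both values of p12 lead to a conflict.
Backtrack on p11: now try p11 = 1.
From the singleton clause (~p21), p21 = 0.
From the singleton clause (~p31), p31 = 0.
From the singleton clause (~p41), p41 = 0.
Branch on p22: set p22 = 1.
From the singleton clause (~p12), p12 = 0.
From the singleton clause (~p32), p32 = 0.
From the singleton clause (p33), p33 = 1.
From the singleton clause (~p42), p42 = 0.
From the singleton clause (p43), p43 = 1.
That conflicts with the unit clause (~p43).
Backtrack on p22: now try p22 = 0.
From the singleton clause (p23), p23 = 1.
From the singleton clause (~p13), p13 = 0.
From the singleton clause (~p33), p33 = 0.
From the singleton clause (p32), p32 = 1.
From the singleton clause (~p12), p12 = 0.
From the singleton clause (~p42), p42 = 0.
From the singleton clause (p43), p43 = 1.
That conflicts with the unit clause (~p43).
Both values of p22 lead to a conflict.
Both values of p11 lead to a conflict.

UNSATISFIABLE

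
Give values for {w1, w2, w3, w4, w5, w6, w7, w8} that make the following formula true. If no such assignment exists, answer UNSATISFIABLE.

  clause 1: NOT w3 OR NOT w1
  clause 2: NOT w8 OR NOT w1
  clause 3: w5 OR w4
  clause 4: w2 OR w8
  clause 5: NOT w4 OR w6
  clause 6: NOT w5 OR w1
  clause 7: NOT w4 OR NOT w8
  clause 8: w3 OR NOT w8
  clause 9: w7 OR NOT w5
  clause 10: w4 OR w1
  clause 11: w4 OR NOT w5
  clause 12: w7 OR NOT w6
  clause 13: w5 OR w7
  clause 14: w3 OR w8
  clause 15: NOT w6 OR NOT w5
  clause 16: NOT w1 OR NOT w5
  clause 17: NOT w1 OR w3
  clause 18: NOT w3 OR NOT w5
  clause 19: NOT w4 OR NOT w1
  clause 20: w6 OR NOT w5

w1: false,  w2: true,  w3: true,  w4: true,  w5: false,  w6: true,  w7: true,  w8: false

Try w3 = true.
Unit clause (NOT w1) forces w1 = false.
Unit clause (NOT w5) forces w5 = false.
Unit clause (w4) forces w4 = true.
Unit clause (w6) forces w6 = true.
Unit clause (NOT w8) forces w8 = false.
Unit clause (w2) forces w2 = true.
Unit clause (w7) forces w7 = true.
All clauses are satisfied.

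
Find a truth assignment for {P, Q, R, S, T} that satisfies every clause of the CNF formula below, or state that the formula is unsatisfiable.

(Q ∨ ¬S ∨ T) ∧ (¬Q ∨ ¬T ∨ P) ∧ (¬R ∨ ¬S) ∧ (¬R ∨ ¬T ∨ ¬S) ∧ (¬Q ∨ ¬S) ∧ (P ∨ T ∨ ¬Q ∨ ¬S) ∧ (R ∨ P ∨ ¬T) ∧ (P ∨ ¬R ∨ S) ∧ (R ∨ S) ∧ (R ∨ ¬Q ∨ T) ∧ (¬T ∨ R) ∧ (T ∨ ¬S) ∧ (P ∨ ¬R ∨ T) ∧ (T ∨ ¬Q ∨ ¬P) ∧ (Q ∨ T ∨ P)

Case R = True:
From the singleton clause (¬S), S = False.
From the singleton clause (P), P = True.
Case T = True:
All clauses hold; Q can take either value.

P: True,  Q: False,  R: True,  S: False,  T: True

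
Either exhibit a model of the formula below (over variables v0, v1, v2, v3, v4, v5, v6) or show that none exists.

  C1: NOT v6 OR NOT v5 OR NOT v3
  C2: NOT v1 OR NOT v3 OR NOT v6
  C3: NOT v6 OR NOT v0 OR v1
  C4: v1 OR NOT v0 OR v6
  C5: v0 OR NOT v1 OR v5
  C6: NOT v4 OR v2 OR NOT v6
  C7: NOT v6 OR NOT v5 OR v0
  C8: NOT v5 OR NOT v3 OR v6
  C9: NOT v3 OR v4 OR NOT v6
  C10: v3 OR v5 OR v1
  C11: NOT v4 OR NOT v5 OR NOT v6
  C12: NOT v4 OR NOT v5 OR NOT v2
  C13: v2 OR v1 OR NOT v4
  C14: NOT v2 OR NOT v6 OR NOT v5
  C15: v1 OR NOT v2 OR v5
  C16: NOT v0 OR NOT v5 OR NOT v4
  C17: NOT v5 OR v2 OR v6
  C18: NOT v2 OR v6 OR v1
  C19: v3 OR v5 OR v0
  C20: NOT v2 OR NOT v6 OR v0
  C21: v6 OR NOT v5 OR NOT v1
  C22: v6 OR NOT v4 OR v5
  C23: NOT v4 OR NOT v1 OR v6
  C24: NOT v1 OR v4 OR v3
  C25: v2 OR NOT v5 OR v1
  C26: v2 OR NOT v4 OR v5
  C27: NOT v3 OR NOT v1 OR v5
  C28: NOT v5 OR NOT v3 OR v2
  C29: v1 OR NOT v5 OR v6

Suppose v6 = false.
Suppose v1 = false.
Unit clause (NOT v0) forces v0 = false.
Unit clause (NOT v2) forces v2 = false.
Unit clause (NOT v4) forces v4 = false.
Unit clause (NOT v5) forces v5 = false.
Unit clause (v3) forces v3 = true.
Every clause now holds.

v0: false, v1: false, v2: false, v3: true, v4: false, v5: false, v6: false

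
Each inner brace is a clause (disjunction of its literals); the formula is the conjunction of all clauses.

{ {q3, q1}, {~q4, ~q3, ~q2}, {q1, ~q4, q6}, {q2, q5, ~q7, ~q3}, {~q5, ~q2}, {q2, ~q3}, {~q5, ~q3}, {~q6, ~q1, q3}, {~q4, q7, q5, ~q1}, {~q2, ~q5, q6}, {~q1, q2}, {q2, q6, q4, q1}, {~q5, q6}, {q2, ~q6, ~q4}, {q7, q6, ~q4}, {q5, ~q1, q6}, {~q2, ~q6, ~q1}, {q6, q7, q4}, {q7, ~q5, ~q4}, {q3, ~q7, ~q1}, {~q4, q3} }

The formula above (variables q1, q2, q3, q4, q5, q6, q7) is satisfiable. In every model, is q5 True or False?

False

Suppose q5 = 1.
(~q2) alone gives q2 = 0.
(~q3) alone gives q3 = 0.
(q1) alone gives q1 = 1.
But (~q1) is also a unit clause — contradiction.
So every satisfying assignment has q5 = False.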